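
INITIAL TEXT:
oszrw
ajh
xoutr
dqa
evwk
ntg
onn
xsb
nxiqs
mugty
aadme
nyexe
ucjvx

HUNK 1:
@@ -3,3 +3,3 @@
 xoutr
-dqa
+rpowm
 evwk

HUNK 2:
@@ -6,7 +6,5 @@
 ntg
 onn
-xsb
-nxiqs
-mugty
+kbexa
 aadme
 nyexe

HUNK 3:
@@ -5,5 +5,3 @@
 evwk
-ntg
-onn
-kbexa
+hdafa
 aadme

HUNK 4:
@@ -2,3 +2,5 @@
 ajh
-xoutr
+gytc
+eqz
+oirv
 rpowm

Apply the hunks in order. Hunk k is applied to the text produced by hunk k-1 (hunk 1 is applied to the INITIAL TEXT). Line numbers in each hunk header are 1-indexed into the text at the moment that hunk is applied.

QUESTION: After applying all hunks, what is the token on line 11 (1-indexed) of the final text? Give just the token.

Answer: ucjvx

Derivation:
Hunk 1: at line 3 remove [dqa] add [rpowm] -> 13 lines: oszrw ajh xoutr rpowm evwk ntg onn xsb nxiqs mugty aadme nyexe ucjvx
Hunk 2: at line 6 remove [xsb,nxiqs,mugty] add [kbexa] -> 11 lines: oszrw ajh xoutr rpowm evwk ntg onn kbexa aadme nyexe ucjvx
Hunk 3: at line 5 remove [ntg,onn,kbexa] add [hdafa] -> 9 lines: oszrw ajh xoutr rpowm evwk hdafa aadme nyexe ucjvx
Hunk 4: at line 2 remove [xoutr] add [gytc,eqz,oirv] -> 11 lines: oszrw ajh gytc eqz oirv rpowm evwk hdafa aadme nyexe ucjvx
Final line 11: ucjvx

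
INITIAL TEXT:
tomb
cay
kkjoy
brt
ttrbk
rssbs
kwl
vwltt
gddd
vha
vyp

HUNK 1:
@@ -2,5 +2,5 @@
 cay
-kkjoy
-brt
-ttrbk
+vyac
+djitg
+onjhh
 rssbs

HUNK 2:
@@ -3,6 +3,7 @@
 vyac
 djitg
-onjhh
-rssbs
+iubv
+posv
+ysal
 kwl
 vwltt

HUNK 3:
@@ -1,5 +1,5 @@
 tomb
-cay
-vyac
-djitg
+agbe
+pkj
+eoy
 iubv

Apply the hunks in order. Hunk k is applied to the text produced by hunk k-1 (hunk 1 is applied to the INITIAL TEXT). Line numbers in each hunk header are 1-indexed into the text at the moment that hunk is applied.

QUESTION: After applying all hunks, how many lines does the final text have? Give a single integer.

Answer: 12

Derivation:
Hunk 1: at line 2 remove [kkjoy,brt,ttrbk] add [vyac,djitg,onjhh] -> 11 lines: tomb cay vyac djitg onjhh rssbs kwl vwltt gddd vha vyp
Hunk 2: at line 3 remove [onjhh,rssbs] add [iubv,posv,ysal] -> 12 lines: tomb cay vyac djitg iubv posv ysal kwl vwltt gddd vha vyp
Hunk 3: at line 1 remove [cay,vyac,djitg] add [agbe,pkj,eoy] -> 12 lines: tomb agbe pkj eoy iubv posv ysal kwl vwltt gddd vha vyp
Final line count: 12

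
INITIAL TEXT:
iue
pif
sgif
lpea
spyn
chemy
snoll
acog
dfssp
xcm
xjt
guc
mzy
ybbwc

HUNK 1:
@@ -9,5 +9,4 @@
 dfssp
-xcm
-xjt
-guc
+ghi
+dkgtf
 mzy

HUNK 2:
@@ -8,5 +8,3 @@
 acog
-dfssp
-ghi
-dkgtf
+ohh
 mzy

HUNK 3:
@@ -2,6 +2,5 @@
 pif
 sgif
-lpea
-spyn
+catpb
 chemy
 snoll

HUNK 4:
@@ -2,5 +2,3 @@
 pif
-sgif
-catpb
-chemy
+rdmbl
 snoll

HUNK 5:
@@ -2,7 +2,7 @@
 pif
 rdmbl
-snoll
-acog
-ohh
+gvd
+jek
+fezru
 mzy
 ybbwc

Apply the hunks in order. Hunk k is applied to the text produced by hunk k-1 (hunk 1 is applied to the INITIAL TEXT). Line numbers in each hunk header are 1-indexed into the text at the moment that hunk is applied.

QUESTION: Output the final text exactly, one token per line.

Answer: iue
pif
rdmbl
gvd
jek
fezru
mzy
ybbwc

Derivation:
Hunk 1: at line 9 remove [xcm,xjt,guc] add [ghi,dkgtf] -> 13 lines: iue pif sgif lpea spyn chemy snoll acog dfssp ghi dkgtf mzy ybbwc
Hunk 2: at line 8 remove [dfssp,ghi,dkgtf] add [ohh] -> 11 lines: iue pif sgif lpea spyn chemy snoll acog ohh mzy ybbwc
Hunk 3: at line 2 remove [lpea,spyn] add [catpb] -> 10 lines: iue pif sgif catpb chemy snoll acog ohh mzy ybbwc
Hunk 4: at line 2 remove [sgif,catpb,chemy] add [rdmbl] -> 8 lines: iue pif rdmbl snoll acog ohh mzy ybbwc
Hunk 5: at line 2 remove [snoll,acog,ohh] add [gvd,jek,fezru] -> 8 lines: iue pif rdmbl gvd jek fezru mzy ybbwc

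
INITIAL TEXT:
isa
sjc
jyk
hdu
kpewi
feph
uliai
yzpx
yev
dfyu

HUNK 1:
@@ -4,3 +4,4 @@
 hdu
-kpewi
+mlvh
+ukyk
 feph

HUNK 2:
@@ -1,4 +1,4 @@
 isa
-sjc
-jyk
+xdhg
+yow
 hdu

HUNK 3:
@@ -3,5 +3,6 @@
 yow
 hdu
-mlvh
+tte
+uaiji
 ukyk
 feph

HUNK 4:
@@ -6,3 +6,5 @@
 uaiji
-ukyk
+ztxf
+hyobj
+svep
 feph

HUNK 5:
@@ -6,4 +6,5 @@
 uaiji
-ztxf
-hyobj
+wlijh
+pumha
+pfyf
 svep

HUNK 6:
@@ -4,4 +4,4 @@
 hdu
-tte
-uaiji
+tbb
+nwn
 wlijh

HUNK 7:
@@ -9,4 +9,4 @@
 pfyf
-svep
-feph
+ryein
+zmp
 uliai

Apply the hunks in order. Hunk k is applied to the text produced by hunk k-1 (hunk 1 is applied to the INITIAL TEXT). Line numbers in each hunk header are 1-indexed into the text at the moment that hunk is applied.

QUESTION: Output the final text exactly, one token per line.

Hunk 1: at line 4 remove [kpewi] add [mlvh,ukyk] -> 11 lines: isa sjc jyk hdu mlvh ukyk feph uliai yzpx yev dfyu
Hunk 2: at line 1 remove [sjc,jyk] add [xdhg,yow] -> 11 lines: isa xdhg yow hdu mlvh ukyk feph uliai yzpx yev dfyu
Hunk 3: at line 3 remove [mlvh] add [tte,uaiji] -> 12 lines: isa xdhg yow hdu tte uaiji ukyk feph uliai yzpx yev dfyu
Hunk 4: at line 6 remove [ukyk] add [ztxf,hyobj,svep] -> 14 lines: isa xdhg yow hdu tte uaiji ztxf hyobj svep feph uliai yzpx yev dfyu
Hunk 5: at line 6 remove [ztxf,hyobj] add [wlijh,pumha,pfyf] -> 15 lines: isa xdhg yow hdu tte uaiji wlijh pumha pfyf svep feph uliai yzpx yev dfyu
Hunk 6: at line 4 remove [tte,uaiji] add [tbb,nwn] -> 15 lines: isa xdhg yow hdu tbb nwn wlijh pumha pfyf svep feph uliai yzpx yev dfyu
Hunk 7: at line 9 remove [svep,feph] add [ryein,zmp] -> 15 lines: isa xdhg yow hdu tbb nwn wlijh pumha pfyf ryein zmp uliai yzpx yev dfyu

Answer: isa
xdhg
yow
hdu
tbb
nwn
wlijh
pumha
pfyf
ryein
zmp
uliai
yzpx
yev
dfyu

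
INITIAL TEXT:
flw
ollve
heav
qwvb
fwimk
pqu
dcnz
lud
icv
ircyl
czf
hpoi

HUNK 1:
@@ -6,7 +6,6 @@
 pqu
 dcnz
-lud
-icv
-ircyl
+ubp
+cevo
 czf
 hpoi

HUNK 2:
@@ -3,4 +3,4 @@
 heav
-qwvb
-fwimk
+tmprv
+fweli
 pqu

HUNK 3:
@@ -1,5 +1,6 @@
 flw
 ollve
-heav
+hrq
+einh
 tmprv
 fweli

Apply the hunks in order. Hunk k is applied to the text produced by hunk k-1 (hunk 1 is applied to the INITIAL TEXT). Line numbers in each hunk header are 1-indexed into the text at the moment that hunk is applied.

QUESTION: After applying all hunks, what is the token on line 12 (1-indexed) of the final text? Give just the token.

Hunk 1: at line 6 remove [lud,icv,ircyl] add [ubp,cevo] -> 11 lines: flw ollve heav qwvb fwimk pqu dcnz ubp cevo czf hpoi
Hunk 2: at line 3 remove [qwvb,fwimk] add [tmprv,fweli] -> 11 lines: flw ollve heav tmprv fweli pqu dcnz ubp cevo czf hpoi
Hunk 3: at line 1 remove [heav] add [hrq,einh] -> 12 lines: flw ollve hrq einh tmprv fweli pqu dcnz ubp cevo czf hpoi
Final line 12: hpoi

Answer: hpoi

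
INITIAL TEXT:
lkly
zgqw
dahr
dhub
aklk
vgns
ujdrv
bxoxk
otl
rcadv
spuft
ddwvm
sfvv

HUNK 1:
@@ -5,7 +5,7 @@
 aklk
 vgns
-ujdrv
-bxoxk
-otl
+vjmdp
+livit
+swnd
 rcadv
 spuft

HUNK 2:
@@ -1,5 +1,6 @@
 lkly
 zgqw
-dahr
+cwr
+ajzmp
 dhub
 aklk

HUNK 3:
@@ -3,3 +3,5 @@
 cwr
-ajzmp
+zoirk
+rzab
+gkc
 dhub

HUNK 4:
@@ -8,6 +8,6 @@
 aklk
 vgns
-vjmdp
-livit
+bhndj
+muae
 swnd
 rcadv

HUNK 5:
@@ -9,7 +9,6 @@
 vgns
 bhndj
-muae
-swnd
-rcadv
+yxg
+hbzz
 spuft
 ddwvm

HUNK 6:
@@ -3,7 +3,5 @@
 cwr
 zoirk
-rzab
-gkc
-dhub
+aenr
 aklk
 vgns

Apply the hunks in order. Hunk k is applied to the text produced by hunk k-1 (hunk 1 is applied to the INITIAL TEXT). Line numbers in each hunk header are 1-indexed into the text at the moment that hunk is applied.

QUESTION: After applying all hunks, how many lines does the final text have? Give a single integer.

Answer: 13

Derivation:
Hunk 1: at line 5 remove [ujdrv,bxoxk,otl] add [vjmdp,livit,swnd] -> 13 lines: lkly zgqw dahr dhub aklk vgns vjmdp livit swnd rcadv spuft ddwvm sfvv
Hunk 2: at line 1 remove [dahr] add [cwr,ajzmp] -> 14 lines: lkly zgqw cwr ajzmp dhub aklk vgns vjmdp livit swnd rcadv spuft ddwvm sfvv
Hunk 3: at line 3 remove [ajzmp] add [zoirk,rzab,gkc] -> 16 lines: lkly zgqw cwr zoirk rzab gkc dhub aklk vgns vjmdp livit swnd rcadv spuft ddwvm sfvv
Hunk 4: at line 8 remove [vjmdp,livit] add [bhndj,muae] -> 16 lines: lkly zgqw cwr zoirk rzab gkc dhub aklk vgns bhndj muae swnd rcadv spuft ddwvm sfvv
Hunk 5: at line 9 remove [muae,swnd,rcadv] add [yxg,hbzz] -> 15 lines: lkly zgqw cwr zoirk rzab gkc dhub aklk vgns bhndj yxg hbzz spuft ddwvm sfvv
Hunk 6: at line 3 remove [rzab,gkc,dhub] add [aenr] -> 13 lines: lkly zgqw cwr zoirk aenr aklk vgns bhndj yxg hbzz spuft ddwvm sfvv
Final line count: 13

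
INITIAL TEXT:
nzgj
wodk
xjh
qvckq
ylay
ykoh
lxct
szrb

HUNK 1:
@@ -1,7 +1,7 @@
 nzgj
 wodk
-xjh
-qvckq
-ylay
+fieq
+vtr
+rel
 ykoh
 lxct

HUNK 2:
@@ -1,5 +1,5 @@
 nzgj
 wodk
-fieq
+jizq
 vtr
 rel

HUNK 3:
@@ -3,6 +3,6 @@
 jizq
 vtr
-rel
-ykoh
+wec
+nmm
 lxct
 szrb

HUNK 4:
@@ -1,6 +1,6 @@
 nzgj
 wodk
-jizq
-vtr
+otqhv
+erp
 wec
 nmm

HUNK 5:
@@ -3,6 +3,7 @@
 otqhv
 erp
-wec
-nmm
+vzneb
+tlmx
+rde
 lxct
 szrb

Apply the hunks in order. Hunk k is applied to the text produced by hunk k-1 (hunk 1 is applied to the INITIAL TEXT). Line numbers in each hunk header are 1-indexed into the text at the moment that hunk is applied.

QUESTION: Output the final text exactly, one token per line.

Answer: nzgj
wodk
otqhv
erp
vzneb
tlmx
rde
lxct
szrb

Derivation:
Hunk 1: at line 1 remove [xjh,qvckq,ylay] add [fieq,vtr,rel] -> 8 lines: nzgj wodk fieq vtr rel ykoh lxct szrb
Hunk 2: at line 1 remove [fieq] add [jizq] -> 8 lines: nzgj wodk jizq vtr rel ykoh lxct szrb
Hunk 3: at line 3 remove [rel,ykoh] add [wec,nmm] -> 8 lines: nzgj wodk jizq vtr wec nmm lxct szrb
Hunk 4: at line 1 remove [jizq,vtr] add [otqhv,erp] -> 8 lines: nzgj wodk otqhv erp wec nmm lxct szrb
Hunk 5: at line 3 remove [wec,nmm] add [vzneb,tlmx,rde] -> 9 lines: nzgj wodk otqhv erp vzneb tlmx rde lxct szrb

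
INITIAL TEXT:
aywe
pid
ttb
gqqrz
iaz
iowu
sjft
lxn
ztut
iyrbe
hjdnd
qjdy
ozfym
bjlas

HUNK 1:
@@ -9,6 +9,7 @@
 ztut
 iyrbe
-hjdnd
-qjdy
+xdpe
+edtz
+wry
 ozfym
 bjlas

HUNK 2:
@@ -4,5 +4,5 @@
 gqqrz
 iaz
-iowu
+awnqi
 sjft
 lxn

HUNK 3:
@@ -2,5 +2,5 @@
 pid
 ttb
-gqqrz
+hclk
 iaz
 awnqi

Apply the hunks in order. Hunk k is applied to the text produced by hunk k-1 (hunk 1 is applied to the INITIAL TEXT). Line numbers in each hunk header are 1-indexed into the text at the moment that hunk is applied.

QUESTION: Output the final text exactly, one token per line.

Answer: aywe
pid
ttb
hclk
iaz
awnqi
sjft
lxn
ztut
iyrbe
xdpe
edtz
wry
ozfym
bjlas

Derivation:
Hunk 1: at line 9 remove [hjdnd,qjdy] add [xdpe,edtz,wry] -> 15 lines: aywe pid ttb gqqrz iaz iowu sjft lxn ztut iyrbe xdpe edtz wry ozfym bjlas
Hunk 2: at line 4 remove [iowu] add [awnqi] -> 15 lines: aywe pid ttb gqqrz iaz awnqi sjft lxn ztut iyrbe xdpe edtz wry ozfym bjlas
Hunk 3: at line 2 remove [gqqrz] add [hclk] -> 15 lines: aywe pid ttb hclk iaz awnqi sjft lxn ztut iyrbe xdpe edtz wry ozfym bjlas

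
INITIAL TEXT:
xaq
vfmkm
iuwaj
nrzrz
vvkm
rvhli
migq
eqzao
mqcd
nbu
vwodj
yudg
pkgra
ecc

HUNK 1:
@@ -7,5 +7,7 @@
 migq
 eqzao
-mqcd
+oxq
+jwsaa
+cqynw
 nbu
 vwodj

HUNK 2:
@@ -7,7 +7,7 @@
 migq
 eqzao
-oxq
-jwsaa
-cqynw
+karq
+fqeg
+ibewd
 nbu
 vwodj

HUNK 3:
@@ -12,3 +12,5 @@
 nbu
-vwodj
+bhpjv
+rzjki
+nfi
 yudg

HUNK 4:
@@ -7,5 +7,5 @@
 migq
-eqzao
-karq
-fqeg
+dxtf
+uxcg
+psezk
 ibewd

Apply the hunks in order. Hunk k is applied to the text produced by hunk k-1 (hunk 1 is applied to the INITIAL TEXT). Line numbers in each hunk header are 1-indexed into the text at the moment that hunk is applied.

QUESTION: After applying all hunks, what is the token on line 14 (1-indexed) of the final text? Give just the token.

Hunk 1: at line 7 remove [mqcd] add [oxq,jwsaa,cqynw] -> 16 lines: xaq vfmkm iuwaj nrzrz vvkm rvhli migq eqzao oxq jwsaa cqynw nbu vwodj yudg pkgra ecc
Hunk 2: at line 7 remove [oxq,jwsaa,cqynw] add [karq,fqeg,ibewd] -> 16 lines: xaq vfmkm iuwaj nrzrz vvkm rvhli migq eqzao karq fqeg ibewd nbu vwodj yudg pkgra ecc
Hunk 3: at line 12 remove [vwodj] add [bhpjv,rzjki,nfi] -> 18 lines: xaq vfmkm iuwaj nrzrz vvkm rvhli migq eqzao karq fqeg ibewd nbu bhpjv rzjki nfi yudg pkgra ecc
Hunk 4: at line 7 remove [eqzao,karq,fqeg] add [dxtf,uxcg,psezk] -> 18 lines: xaq vfmkm iuwaj nrzrz vvkm rvhli migq dxtf uxcg psezk ibewd nbu bhpjv rzjki nfi yudg pkgra ecc
Final line 14: rzjki

Answer: rzjki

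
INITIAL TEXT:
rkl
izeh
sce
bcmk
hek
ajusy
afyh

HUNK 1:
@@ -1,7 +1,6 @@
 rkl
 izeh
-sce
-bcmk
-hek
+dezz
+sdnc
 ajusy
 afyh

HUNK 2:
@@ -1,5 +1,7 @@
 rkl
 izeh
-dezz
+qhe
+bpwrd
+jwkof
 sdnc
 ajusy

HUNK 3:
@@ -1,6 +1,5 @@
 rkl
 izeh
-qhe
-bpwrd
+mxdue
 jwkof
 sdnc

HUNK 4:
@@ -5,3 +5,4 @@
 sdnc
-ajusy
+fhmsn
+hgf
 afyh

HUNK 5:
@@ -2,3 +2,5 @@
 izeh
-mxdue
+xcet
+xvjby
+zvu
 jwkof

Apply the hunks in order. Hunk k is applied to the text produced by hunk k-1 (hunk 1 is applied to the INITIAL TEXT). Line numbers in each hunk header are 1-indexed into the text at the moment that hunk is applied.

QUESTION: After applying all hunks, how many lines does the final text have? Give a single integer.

Answer: 10

Derivation:
Hunk 1: at line 1 remove [sce,bcmk,hek] add [dezz,sdnc] -> 6 lines: rkl izeh dezz sdnc ajusy afyh
Hunk 2: at line 1 remove [dezz] add [qhe,bpwrd,jwkof] -> 8 lines: rkl izeh qhe bpwrd jwkof sdnc ajusy afyh
Hunk 3: at line 1 remove [qhe,bpwrd] add [mxdue] -> 7 lines: rkl izeh mxdue jwkof sdnc ajusy afyh
Hunk 4: at line 5 remove [ajusy] add [fhmsn,hgf] -> 8 lines: rkl izeh mxdue jwkof sdnc fhmsn hgf afyh
Hunk 5: at line 2 remove [mxdue] add [xcet,xvjby,zvu] -> 10 lines: rkl izeh xcet xvjby zvu jwkof sdnc fhmsn hgf afyh
Final line count: 10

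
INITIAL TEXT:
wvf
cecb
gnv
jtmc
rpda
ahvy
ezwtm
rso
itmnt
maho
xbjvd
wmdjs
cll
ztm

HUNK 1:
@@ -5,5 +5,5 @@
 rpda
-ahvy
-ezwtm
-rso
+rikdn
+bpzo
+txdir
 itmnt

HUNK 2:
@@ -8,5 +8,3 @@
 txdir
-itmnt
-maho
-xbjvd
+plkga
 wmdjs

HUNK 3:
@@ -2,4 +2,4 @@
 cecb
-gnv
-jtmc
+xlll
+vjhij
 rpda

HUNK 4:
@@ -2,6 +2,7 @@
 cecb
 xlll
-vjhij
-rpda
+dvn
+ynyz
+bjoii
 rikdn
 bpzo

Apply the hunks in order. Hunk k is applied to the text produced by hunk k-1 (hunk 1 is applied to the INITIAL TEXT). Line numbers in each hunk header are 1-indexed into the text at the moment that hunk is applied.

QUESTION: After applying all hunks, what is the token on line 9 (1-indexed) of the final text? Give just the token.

Hunk 1: at line 5 remove [ahvy,ezwtm,rso] add [rikdn,bpzo,txdir] -> 14 lines: wvf cecb gnv jtmc rpda rikdn bpzo txdir itmnt maho xbjvd wmdjs cll ztm
Hunk 2: at line 8 remove [itmnt,maho,xbjvd] add [plkga] -> 12 lines: wvf cecb gnv jtmc rpda rikdn bpzo txdir plkga wmdjs cll ztm
Hunk 3: at line 2 remove [gnv,jtmc] add [xlll,vjhij] -> 12 lines: wvf cecb xlll vjhij rpda rikdn bpzo txdir plkga wmdjs cll ztm
Hunk 4: at line 2 remove [vjhij,rpda] add [dvn,ynyz,bjoii] -> 13 lines: wvf cecb xlll dvn ynyz bjoii rikdn bpzo txdir plkga wmdjs cll ztm
Final line 9: txdir

Answer: txdir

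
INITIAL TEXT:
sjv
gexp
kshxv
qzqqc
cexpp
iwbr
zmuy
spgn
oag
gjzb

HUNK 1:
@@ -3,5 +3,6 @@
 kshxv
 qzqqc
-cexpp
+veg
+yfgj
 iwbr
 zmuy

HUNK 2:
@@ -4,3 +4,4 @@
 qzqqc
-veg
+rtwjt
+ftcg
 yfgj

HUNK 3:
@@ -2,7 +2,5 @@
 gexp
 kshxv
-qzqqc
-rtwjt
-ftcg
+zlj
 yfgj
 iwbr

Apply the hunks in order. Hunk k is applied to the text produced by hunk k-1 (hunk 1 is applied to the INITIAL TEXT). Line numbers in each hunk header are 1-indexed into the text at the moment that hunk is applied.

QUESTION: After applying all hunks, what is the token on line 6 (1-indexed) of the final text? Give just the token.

Answer: iwbr

Derivation:
Hunk 1: at line 3 remove [cexpp] add [veg,yfgj] -> 11 lines: sjv gexp kshxv qzqqc veg yfgj iwbr zmuy spgn oag gjzb
Hunk 2: at line 4 remove [veg] add [rtwjt,ftcg] -> 12 lines: sjv gexp kshxv qzqqc rtwjt ftcg yfgj iwbr zmuy spgn oag gjzb
Hunk 3: at line 2 remove [qzqqc,rtwjt,ftcg] add [zlj] -> 10 lines: sjv gexp kshxv zlj yfgj iwbr zmuy spgn oag gjzb
Final line 6: iwbr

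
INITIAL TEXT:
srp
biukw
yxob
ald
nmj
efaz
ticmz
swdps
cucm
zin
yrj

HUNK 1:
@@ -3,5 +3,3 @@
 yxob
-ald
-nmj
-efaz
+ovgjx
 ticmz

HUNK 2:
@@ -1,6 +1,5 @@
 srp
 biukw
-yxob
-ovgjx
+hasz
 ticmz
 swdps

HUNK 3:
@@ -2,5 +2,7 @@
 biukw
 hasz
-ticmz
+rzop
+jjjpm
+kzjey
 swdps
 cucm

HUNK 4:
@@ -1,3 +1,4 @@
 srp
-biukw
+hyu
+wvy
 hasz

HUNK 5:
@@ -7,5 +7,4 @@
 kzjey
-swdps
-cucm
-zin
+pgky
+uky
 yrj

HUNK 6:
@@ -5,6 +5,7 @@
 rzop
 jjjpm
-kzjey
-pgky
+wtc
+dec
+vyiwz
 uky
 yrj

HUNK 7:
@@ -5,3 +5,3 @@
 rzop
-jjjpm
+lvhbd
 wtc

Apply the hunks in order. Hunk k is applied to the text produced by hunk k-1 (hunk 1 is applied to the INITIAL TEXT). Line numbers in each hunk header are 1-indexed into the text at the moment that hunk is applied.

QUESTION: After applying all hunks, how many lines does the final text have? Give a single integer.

Hunk 1: at line 3 remove [ald,nmj,efaz] add [ovgjx] -> 9 lines: srp biukw yxob ovgjx ticmz swdps cucm zin yrj
Hunk 2: at line 1 remove [yxob,ovgjx] add [hasz] -> 8 lines: srp biukw hasz ticmz swdps cucm zin yrj
Hunk 3: at line 2 remove [ticmz] add [rzop,jjjpm,kzjey] -> 10 lines: srp biukw hasz rzop jjjpm kzjey swdps cucm zin yrj
Hunk 4: at line 1 remove [biukw] add [hyu,wvy] -> 11 lines: srp hyu wvy hasz rzop jjjpm kzjey swdps cucm zin yrj
Hunk 5: at line 7 remove [swdps,cucm,zin] add [pgky,uky] -> 10 lines: srp hyu wvy hasz rzop jjjpm kzjey pgky uky yrj
Hunk 6: at line 5 remove [kzjey,pgky] add [wtc,dec,vyiwz] -> 11 lines: srp hyu wvy hasz rzop jjjpm wtc dec vyiwz uky yrj
Hunk 7: at line 5 remove [jjjpm] add [lvhbd] -> 11 lines: srp hyu wvy hasz rzop lvhbd wtc dec vyiwz uky yrj
Final line count: 11

Answer: 11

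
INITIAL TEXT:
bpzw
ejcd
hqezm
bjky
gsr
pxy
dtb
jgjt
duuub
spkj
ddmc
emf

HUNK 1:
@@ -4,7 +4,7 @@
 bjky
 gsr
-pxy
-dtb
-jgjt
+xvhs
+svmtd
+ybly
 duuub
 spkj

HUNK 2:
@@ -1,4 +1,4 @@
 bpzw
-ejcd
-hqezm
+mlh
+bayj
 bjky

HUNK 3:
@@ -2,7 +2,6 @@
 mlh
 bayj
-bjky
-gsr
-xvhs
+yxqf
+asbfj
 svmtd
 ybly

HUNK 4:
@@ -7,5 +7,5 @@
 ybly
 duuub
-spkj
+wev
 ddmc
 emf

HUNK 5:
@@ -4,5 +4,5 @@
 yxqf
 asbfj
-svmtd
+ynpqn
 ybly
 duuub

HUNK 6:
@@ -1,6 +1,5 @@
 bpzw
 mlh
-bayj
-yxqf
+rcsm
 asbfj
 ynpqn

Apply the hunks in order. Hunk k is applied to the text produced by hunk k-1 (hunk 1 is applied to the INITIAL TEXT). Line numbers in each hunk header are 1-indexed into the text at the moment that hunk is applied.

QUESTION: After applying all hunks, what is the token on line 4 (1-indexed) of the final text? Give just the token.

Answer: asbfj

Derivation:
Hunk 1: at line 4 remove [pxy,dtb,jgjt] add [xvhs,svmtd,ybly] -> 12 lines: bpzw ejcd hqezm bjky gsr xvhs svmtd ybly duuub spkj ddmc emf
Hunk 2: at line 1 remove [ejcd,hqezm] add [mlh,bayj] -> 12 lines: bpzw mlh bayj bjky gsr xvhs svmtd ybly duuub spkj ddmc emf
Hunk 3: at line 2 remove [bjky,gsr,xvhs] add [yxqf,asbfj] -> 11 lines: bpzw mlh bayj yxqf asbfj svmtd ybly duuub spkj ddmc emf
Hunk 4: at line 7 remove [spkj] add [wev] -> 11 lines: bpzw mlh bayj yxqf asbfj svmtd ybly duuub wev ddmc emf
Hunk 5: at line 4 remove [svmtd] add [ynpqn] -> 11 lines: bpzw mlh bayj yxqf asbfj ynpqn ybly duuub wev ddmc emf
Hunk 6: at line 1 remove [bayj,yxqf] add [rcsm] -> 10 lines: bpzw mlh rcsm asbfj ynpqn ybly duuub wev ddmc emf
Final line 4: asbfj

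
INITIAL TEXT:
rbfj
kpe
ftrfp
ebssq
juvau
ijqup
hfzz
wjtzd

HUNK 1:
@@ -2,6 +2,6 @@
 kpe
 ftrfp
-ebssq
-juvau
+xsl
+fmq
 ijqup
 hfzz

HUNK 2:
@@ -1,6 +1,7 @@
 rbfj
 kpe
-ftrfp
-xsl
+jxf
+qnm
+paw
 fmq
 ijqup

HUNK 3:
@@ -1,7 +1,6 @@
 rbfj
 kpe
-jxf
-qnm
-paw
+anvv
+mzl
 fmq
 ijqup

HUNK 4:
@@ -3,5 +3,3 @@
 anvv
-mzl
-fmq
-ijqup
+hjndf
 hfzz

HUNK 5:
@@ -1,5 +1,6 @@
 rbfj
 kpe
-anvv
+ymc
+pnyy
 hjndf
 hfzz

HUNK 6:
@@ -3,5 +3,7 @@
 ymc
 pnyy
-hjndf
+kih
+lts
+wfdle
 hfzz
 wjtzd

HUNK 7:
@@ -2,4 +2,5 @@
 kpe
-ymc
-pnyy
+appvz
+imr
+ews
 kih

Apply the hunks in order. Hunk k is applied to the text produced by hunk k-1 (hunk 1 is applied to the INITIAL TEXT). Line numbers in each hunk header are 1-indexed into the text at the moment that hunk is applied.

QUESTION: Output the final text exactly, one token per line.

Answer: rbfj
kpe
appvz
imr
ews
kih
lts
wfdle
hfzz
wjtzd

Derivation:
Hunk 1: at line 2 remove [ebssq,juvau] add [xsl,fmq] -> 8 lines: rbfj kpe ftrfp xsl fmq ijqup hfzz wjtzd
Hunk 2: at line 1 remove [ftrfp,xsl] add [jxf,qnm,paw] -> 9 lines: rbfj kpe jxf qnm paw fmq ijqup hfzz wjtzd
Hunk 3: at line 1 remove [jxf,qnm,paw] add [anvv,mzl] -> 8 lines: rbfj kpe anvv mzl fmq ijqup hfzz wjtzd
Hunk 4: at line 3 remove [mzl,fmq,ijqup] add [hjndf] -> 6 lines: rbfj kpe anvv hjndf hfzz wjtzd
Hunk 5: at line 1 remove [anvv] add [ymc,pnyy] -> 7 lines: rbfj kpe ymc pnyy hjndf hfzz wjtzd
Hunk 6: at line 3 remove [hjndf] add [kih,lts,wfdle] -> 9 lines: rbfj kpe ymc pnyy kih lts wfdle hfzz wjtzd
Hunk 7: at line 2 remove [ymc,pnyy] add [appvz,imr,ews] -> 10 lines: rbfj kpe appvz imr ews kih lts wfdle hfzz wjtzd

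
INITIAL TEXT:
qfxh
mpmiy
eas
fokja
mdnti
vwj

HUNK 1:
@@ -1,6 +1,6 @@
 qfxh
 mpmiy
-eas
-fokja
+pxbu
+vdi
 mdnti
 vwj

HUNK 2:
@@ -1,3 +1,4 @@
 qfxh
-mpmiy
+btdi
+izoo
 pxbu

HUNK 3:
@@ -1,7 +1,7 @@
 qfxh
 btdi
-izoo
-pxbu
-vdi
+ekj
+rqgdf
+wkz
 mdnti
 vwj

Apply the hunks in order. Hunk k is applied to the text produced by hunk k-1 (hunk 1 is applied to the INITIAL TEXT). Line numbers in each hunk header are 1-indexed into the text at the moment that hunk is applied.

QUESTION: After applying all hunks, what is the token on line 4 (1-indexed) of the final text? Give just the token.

Hunk 1: at line 1 remove [eas,fokja] add [pxbu,vdi] -> 6 lines: qfxh mpmiy pxbu vdi mdnti vwj
Hunk 2: at line 1 remove [mpmiy] add [btdi,izoo] -> 7 lines: qfxh btdi izoo pxbu vdi mdnti vwj
Hunk 3: at line 1 remove [izoo,pxbu,vdi] add [ekj,rqgdf,wkz] -> 7 lines: qfxh btdi ekj rqgdf wkz mdnti vwj
Final line 4: rqgdf

Answer: rqgdf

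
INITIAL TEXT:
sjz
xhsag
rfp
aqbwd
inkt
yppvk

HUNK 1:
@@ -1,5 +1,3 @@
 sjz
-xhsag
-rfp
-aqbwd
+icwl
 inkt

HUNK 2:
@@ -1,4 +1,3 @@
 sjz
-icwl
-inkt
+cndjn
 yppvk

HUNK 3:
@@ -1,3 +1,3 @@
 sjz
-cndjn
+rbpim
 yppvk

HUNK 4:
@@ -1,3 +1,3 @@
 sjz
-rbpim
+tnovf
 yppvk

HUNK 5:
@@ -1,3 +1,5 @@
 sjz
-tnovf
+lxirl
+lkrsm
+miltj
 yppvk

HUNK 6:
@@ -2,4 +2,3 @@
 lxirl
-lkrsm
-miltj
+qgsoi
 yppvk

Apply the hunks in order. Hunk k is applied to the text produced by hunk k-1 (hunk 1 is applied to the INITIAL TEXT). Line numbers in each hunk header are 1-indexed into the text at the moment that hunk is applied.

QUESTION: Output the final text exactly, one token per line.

Hunk 1: at line 1 remove [xhsag,rfp,aqbwd] add [icwl] -> 4 lines: sjz icwl inkt yppvk
Hunk 2: at line 1 remove [icwl,inkt] add [cndjn] -> 3 lines: sjz cndjn yppvk
Hunk 3: at line 1 remove [cndjn] add [rbpim] -> 3 lines: sjz rbpim yppvk
Hunk 4: at line 1 remove [rbpim] add [tnovf] -> 3 lines: sjz tnovf yppvk
Hunk 5: at line 1 remove [tnovf] add [lxirl,lkrsm,miltj] -> 5 lines: sjz lxirl lkrsm miltj yppvk
Hunk 6: at line 2 remove [lkrsm,miltj] add [qgsoi] -> 4 lines: sjz lxirl qgsoi yppvk

Answer: sjz
lxirl
qgsoi
yppvk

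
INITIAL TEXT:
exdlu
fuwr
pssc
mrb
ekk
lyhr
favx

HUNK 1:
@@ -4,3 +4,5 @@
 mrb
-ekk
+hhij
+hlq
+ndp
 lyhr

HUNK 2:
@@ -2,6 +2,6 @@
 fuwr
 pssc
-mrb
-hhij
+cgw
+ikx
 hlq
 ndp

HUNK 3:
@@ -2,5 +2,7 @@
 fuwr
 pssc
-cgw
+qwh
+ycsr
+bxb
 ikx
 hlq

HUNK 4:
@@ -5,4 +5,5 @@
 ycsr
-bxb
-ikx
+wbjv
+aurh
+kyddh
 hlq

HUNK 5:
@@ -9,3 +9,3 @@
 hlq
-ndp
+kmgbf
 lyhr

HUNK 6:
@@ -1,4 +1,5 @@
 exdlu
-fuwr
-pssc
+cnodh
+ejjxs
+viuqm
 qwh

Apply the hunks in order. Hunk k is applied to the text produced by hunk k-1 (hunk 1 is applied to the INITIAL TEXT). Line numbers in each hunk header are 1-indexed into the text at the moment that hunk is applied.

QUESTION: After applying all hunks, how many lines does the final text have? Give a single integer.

Answer: 13

Derivation:
Hunk 1: at line 4 remove [ekk] add [hhij,hlq,ndp] -> 9 lines: exdlu fuwr pssc mrb hhij hlq ndp lyhr favx
Hunk 2: at line 2 remove [mrb,hhij] add [cgw,ikx] -> 9 lines: exdlu fuwr pssc cgw ikx hlq ndp lyhr favx
Hunk 3: at line 2 remove [cgw] add [qwh,ycsr,bxb] -> 11 lines: exdlu fuwr pssc qwh ycsr bxb ikx hlq ndp lyhr favx
Hunk 4: at line 5 remove [bxb,ikx] add [wbjv,aurh,kyddh] -> 12 lines: exdlu fuwr pssc qwh ycsr wbjv aurh kyddh hlq ndp lyhr favx
Hunk 5: at line 9 remove [ndp] add [kmgbf] -> 12 lines: exdlu fuwr pssc qwh ycsr wbjv aurh kyddh hlq kmgbf lyhr favx
Hunk 6: at line 1 remove [fuwr,pssc] add [cnodh,ejjxs,viuqm] -> 13 lines: exdlu cnodh ejjxs viuqm qwh ycsr wbjv aurh kyddh hlq kmgbf lyhr favx
Final line count: 13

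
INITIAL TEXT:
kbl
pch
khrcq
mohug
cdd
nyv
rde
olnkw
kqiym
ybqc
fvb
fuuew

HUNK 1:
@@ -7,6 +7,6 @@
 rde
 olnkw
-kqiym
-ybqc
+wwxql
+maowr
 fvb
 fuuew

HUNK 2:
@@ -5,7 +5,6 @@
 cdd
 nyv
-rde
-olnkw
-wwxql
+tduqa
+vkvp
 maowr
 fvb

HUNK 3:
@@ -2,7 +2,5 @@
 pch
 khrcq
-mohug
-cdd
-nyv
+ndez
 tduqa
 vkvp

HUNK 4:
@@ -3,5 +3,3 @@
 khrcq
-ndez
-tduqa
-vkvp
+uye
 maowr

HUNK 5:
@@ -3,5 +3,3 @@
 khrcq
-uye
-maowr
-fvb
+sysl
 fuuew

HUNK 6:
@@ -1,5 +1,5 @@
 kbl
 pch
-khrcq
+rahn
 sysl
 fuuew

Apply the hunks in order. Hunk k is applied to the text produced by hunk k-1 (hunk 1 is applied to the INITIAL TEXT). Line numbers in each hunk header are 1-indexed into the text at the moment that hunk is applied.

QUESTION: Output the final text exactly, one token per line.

Answer: kbl
pch
rahn
sysl
fuuew

Derivation:
Hunk 1: at line 7 remove [kqiym,ybqc] add [wwxql,maowr] -> 12 lines: kbl pch khrcq mohug cdd nyv rde olnkw wwxql maowr fvb fuuew
Hunk 2: at line 5 remove [rde,olnkw,wwxql] add [tduqa,vkvp] -> 11 lines: kbl pch khrcq mohug cdd nyv tduqa vkvp maowr fvb fuuew
Hunk 3: at line 2 remove [mohug,cdd,nyv] add [ndez] -> 9 lines: kbl pch khrcq ndez tduqa vkvp maowr fvb fuuew
Hunk 4: at line 3 remove [ndez,tduqa,vkvp] add [uye] -> 7 lines: kbl pch khrcq uye maowr fvb fuuew
Hunk 5: at line 3 remove [uye,maowr,fvb] add [sysl] -> 5 lines: kbl pch khrcq sysl fuuew
Hunk 6: at line 1 remove [khrcq] add [rahn] -> 5 lines: kbl pch rahn sysl fuuew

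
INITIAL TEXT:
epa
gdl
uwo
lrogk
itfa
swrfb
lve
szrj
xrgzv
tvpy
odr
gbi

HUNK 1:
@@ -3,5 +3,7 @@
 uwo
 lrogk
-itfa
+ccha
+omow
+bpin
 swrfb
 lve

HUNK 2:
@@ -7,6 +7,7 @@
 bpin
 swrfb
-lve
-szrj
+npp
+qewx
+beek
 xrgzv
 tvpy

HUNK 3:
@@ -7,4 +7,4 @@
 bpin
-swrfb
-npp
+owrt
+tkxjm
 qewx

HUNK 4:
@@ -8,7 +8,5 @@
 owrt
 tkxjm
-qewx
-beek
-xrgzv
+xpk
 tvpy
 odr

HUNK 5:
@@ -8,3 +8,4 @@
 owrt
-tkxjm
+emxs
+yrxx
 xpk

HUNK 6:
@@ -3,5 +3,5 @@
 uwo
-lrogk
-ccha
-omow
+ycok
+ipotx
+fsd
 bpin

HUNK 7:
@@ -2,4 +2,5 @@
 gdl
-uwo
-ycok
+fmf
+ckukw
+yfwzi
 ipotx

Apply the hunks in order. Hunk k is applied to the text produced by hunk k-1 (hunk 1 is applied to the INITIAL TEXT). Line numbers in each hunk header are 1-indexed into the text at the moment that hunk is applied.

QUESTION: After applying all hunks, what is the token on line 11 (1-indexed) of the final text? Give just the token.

Answer: yrxx

Derivation:
Hunk 1: at line 3 remove [itfa] add [ccha,omow,bpin] -> 14 lines: epa gdl uwo lrogk ccha omow bpin swrfb lve szrj xrgzv tvpy odr gbi
Hunk 2: at line 7 remove [lve,szrj] add [npp,qewx,beek] -> 15 lines: epa gdl uwo lrogk ccha omow bpin swrfb npp qewx beek xrgzv tvpy odr gbi
Hunk 3: at line 7 remove [swrfb,npp] add [owrt,tkxjm] -> 15 lines: epa gdl uwo lrogk ccha omow bpin owrt tkxjm qewx beek xrgzv tvpy odr gbi
Hunk 4: at line 8 remove [qewx,beek,xrgzv] add [xpk] -> 13 lines: epa gdl uwo lrogk ccha omow bpin owrt tkxjm xpk tvpy odr gbi
Hunk 5: at line 8 remove [tkxjm] add [emxs,yrxx] -> 14 lines: epa gdl uwo lrogk ccha omow bpin owrt emxs yrxx xpk tvpy odr gbi
Hunk 6: at line 3 remove [lrogk,ccha,omow] add [ycok,ipotx,fsd] -> 14 lines: epa gdl uwo ycok ipotx fsd bpin owrt emxs yrxx xpk tvpy odr gbi
Hunk 7: at line 2 remove [uwo,ycok] add [fmf,ckukw,yfwzi] -> 15 lines: epa gdl fmf ckukw yfwzi ipotx fsd bpin owrt emxs yrxx xpk tvpy odr gbi
Final line 11: yrxx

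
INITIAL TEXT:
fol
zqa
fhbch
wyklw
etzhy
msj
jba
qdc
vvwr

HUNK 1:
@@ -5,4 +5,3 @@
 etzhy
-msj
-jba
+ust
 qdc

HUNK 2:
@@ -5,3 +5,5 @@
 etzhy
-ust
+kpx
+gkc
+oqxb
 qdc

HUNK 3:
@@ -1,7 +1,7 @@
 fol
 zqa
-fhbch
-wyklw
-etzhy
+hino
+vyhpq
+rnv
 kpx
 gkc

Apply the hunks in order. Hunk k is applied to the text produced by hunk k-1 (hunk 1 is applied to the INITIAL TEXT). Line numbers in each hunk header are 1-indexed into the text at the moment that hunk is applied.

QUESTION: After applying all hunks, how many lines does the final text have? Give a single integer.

Answer: 10

Derivation:
Hunk 1: at line 5 remove [msj,jba] add [ust] -> 8 lines: fol zqa fhbch wyklw etzhy ust qdc vvwr
Hunk 2: at line 5 remove [ust] add [kpx,gkc,oqxb] -> 10 lines: fol zqa fhbch wyklw etzhy kpx gkc oqxb qdc vvwr
Hunk 3: at line 1 remove [fhbch,wyklw,etzhy] add [hino,vyhpq,rnv] -> 10 lines: fol zqa hino vyhpq rnv kpx gkc oqxb qdc vvwr
Final line count: 10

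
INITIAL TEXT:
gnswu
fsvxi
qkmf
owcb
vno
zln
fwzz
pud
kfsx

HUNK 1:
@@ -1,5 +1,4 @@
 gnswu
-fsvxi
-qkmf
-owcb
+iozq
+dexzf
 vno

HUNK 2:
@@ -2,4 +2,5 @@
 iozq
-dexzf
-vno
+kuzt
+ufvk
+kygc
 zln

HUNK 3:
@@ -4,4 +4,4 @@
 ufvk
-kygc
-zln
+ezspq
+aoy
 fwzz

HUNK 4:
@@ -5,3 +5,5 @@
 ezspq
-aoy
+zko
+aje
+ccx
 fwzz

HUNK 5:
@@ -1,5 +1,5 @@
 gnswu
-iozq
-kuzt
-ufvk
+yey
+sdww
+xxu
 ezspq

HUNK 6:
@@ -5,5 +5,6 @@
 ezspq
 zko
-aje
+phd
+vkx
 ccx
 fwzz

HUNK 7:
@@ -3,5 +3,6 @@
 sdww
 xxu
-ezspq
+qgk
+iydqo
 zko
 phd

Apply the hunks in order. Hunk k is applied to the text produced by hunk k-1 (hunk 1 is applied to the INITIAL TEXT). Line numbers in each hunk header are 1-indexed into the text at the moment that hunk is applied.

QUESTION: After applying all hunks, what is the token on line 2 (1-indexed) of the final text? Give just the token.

Hunk 1: at line 1 remove [fsvxi,qkmf,owcb] add [iozq,dexzf] -> 8 lines: gnswu iozq dexzf vno zln fwzz pud kfsx
Hunk 2: at line 2 remove [dexzf,vno] add [kuzt,ufvk,kygc] -> 9 lines: gnswu iozq kuzt ufvk kygc zln fwzz pud kfsx
Hunk 3: at line 4 remove [kygc,zln] add [ezspq,aoy] -> 9 lines: gnswu iozq kuzt ufvk ezspq aoy fwzz pud kfsx
Hunk 4: at line 5 remove [aoy] add [zko,aje,ccx] -> 11 lines: gnswu iozq kuzt ufvk ezspq zko aje ccx fwzz pud kfsx
Hunk 5: at line 1 remove [iozq,kuzt,ufvk] add [yey,sdww,xxu] -> 11 lines: gnswu yey sdww xxu ezspq zko aje ccx fwzz pud kfsx
Hunk 6: at line 5 remove [aje] add [phd,vkx] -> 12 lines: gnswu yey sdww xxu ezspq zko phd vkx ccx fwzz pud kfsx
Hunk 7: at line 3 remove [ezspq] add [qgk,iydqo] -> 13 lines: gnswu yey sdww xxu qgk iydqo zko phd vkx ccx fwzz pud kfsx
Final line 2: yey

Answer: yey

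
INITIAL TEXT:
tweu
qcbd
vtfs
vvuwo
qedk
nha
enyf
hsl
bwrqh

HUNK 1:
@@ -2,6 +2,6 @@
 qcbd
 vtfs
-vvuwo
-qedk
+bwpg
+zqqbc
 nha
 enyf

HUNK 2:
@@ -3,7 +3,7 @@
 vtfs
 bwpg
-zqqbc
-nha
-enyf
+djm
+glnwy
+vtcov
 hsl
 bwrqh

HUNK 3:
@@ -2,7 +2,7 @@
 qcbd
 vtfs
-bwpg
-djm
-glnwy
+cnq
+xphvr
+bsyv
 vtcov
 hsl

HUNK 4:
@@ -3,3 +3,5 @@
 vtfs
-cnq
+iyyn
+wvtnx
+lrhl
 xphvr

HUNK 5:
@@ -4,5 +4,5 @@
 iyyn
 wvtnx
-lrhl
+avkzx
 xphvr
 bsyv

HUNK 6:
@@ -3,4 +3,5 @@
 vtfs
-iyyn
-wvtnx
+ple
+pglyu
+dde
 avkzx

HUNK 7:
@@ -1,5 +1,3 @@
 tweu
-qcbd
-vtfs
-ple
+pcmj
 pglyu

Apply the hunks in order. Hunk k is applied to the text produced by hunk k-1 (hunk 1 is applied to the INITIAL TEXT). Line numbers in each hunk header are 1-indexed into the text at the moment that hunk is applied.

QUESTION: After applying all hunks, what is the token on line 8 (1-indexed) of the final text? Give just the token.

Answer: vtcov

Derivation:
Hunk 1: at line 2 remove [vvuwo,qedk] add [bwpg,zqqbc] -> 9 lines: tweu qcbd vtfs bwpg zqqbc nha enyf hsl bwrqh
Hunk 2: at line 3 remove [zqqbc,nha,enyf] add [djm,glnwy,vtcov] -> 9 lines: tweu qcbd vtfs bwpg djm glnwy vtcov hsl bwrqh
Hunk 3: at line 2 remove [bwpg,djm,glnwy] add [cnq,xphvr,bsyv] -> 9 lines: tweu qcbd vtfs cnq xphvr bsyv vtcov hsl bwrqh
Hunk 4: at line 3 remove [cnq] add [iyyn,wvtnx,lrhl] -> 11 lines: tweu qcbd vtfs iyyn wvtnx lrhl xphvr bsyv vtcov hsl bwrqh
Hunk 5: at line 4 remove [lrhl] add [avkzx] -> 11 lines: tweu qcbd vtfs iyyn wvtnx avkzx xphvr bsyv vtcov hsl bwrqh
Hunk 6: at line 3 remove [iyyn,wvtnx] add [ple,pglyu,dde] -> 12 lines: tweu qcbd vtfs ple pglyu dde avkzx xphvr bsyv vtcov hsl bwrqh
Hunk 7: at line 1 remove [qcbd,vtfs,ple] add [pcmj] -> 10 lines: tweu pcmj pglyu dde avkzx xphvr bsyv vtcov hsl bwrqh
Final line 8: vtcov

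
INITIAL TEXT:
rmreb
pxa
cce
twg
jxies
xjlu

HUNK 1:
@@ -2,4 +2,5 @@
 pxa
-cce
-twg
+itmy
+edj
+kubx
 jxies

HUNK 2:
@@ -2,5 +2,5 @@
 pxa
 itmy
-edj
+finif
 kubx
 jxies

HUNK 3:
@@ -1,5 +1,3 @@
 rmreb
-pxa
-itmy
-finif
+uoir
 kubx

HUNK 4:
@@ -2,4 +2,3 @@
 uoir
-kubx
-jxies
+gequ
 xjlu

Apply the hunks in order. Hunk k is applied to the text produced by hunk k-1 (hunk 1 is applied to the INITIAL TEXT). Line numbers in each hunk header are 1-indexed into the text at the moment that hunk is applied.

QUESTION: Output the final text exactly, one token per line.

Hunk 1: at line 2 remove [cce,twg] add [itmy,edj,kubx] -> 7 lines: rmreb pxa itmy edj kubx jxies xjlu
Hunk 2: at line 2 remove [edj] add [finif] -> 7 lines: rmreb pxa itmy finif kubx jxies xjlu
Hunk 3: at line 1 remove [pxa,itmy,finif] add [uoir] -> 5 lines: rmreb uoir kubx jxies xjlu
Hunk 4: at line 2 remove [kubx,jxies] add [gequ] -> 4 lines: rmreb uoir gequ xjlu

Answer: rmreb
uoir
gequ
xjlu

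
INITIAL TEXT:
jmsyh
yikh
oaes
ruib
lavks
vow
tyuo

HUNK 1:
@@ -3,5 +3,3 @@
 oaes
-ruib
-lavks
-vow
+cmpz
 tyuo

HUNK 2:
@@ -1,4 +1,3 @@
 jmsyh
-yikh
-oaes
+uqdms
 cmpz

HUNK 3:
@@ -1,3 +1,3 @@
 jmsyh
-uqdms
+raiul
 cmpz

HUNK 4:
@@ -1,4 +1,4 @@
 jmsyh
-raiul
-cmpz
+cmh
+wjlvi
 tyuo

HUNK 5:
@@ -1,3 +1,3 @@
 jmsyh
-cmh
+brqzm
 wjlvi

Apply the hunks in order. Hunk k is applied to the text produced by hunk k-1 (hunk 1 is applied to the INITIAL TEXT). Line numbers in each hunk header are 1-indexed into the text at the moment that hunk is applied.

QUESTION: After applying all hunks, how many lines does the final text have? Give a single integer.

Answer: 4

Derivation:
Hunk 1: at line 3 remove [ruib,lavks,vow] add [cmpz] -> 5 lines: jmsyh yikh oaes cmpz tyuo
Hunk 2: at line 1 remove [yikh,oaes] add [uqdms] -> 4 lines: jmsyh uqdms cmpz tyuo
Hunk 3: at line 1 remove [uqdms] add [raiul] -> 4 lines: jmsyh raiul cmpz tyuo
Hunk 4: at line 1 remove [raiul,cmpz] add [cmh,wjlvi] -> 4 lines: jmsyh cmh wjlvi tyuo
Hunk 5: at line 1 remove [cmh] add [brqzm] -> 4 lines: jmsyh brqzm wjlvi tyuo
Final line count: 4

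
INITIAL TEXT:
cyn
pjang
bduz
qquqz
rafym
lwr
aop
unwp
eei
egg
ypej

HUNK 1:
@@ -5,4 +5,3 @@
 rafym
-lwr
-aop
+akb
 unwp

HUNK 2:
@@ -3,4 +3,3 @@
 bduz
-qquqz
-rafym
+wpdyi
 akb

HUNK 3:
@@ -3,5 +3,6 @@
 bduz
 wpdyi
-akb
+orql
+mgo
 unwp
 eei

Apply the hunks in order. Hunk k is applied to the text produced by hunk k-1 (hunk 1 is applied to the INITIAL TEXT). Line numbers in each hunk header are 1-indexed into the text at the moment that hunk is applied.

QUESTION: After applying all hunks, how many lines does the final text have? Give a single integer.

Hunk 1: at line 5 remove [lwr,aop] add [akb] -> 10 lines: cyn pjang bduz qquqz rafym akb unwp eei egg ypej
Hunk 2: at line 3 remove [qquqz,rafym] add [wpdyi] -> 9 lines: cyn pjang bduz wpdyi akb unwp eei egg ypej
Hunk 3: at line 3 remove [akb] add [orql,mgo] -> 10 lines: cyn pjang bduz wpdyi orql mgo unwp eei egg ypej
Final line count: 10

Answer: 10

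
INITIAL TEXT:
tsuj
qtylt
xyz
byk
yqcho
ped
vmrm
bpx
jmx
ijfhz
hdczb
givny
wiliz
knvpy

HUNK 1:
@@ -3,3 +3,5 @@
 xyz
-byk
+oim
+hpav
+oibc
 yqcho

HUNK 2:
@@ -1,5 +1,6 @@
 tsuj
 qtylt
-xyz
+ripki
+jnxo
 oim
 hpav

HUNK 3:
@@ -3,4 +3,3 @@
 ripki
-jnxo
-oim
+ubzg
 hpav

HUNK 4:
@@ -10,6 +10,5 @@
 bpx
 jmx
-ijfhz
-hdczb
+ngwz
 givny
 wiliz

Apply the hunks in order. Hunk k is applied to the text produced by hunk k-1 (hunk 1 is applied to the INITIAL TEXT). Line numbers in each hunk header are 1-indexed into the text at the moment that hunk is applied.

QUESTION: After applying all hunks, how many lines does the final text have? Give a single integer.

Hunk 1: at line 3 remove [byk] add [oim,hpav,oibc] -> 16 lines: tsuj qtylt xyz oim hpav oibc yqcho ped vmrm bpx jmx ijfhz hdczb givny wiliz knvpy
Hunk 2: at line 1 remove [xyz] add [ripki,jnxo] -> 17 lines: tsuj qtylt ripki jnxo oim hpav oibc yqcho ped vmrm bpx jmx ijfhz hdczb givny wiliz knvpy
Hunk 3: at line 3 remove [jnxo,oim] add [ubzg] -> 16 lines: tsuj qtylt ripki ubzg hpav oibc yqcho ped vmrm bpx jmx ijfhz hdczb givny wiliz knvpy
Hunk 4: at line 10 remove [ijfhz,hdczb] add [ngwz] -> 15 lines: tsuj qtylt ripki ubzg hpav oibc yqcho ped vmrm bpx jmx ngwz givny wiliz knvpy
Final line count: 15

Answer: 15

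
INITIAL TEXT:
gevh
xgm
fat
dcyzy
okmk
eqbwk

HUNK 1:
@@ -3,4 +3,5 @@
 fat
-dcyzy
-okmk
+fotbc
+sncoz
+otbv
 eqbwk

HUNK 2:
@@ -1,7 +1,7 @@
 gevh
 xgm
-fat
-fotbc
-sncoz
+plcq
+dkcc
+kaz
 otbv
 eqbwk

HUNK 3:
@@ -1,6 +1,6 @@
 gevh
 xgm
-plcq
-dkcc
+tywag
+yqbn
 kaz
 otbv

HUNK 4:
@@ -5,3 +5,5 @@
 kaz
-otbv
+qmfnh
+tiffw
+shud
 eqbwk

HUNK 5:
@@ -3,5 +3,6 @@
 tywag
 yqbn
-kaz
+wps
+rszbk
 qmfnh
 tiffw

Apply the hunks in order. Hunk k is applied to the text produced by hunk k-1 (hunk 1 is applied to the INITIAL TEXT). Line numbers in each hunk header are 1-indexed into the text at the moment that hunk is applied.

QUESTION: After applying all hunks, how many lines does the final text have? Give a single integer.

Answer: 10

Derivation:
Hunk 1: at line 3 remove [dcyzy,okmk] add [fotbc,sncoz,otbv] -> 7 lines: gevh xgm fat fotbc sncoz otbv eqbwk
Hunk 2: at line 1 remove [fat,fotbc,sncoz] add [plcq,dkcc,kaz] -> 7 lines: gevh xgm plcq dkcc kaz otbv eqbwk
Hunk 3: at line 1 remove [plcq,dkcc] add [tywag,yqbn] -> 7 lines: gevh xgm tywag yqbn kaz otbv eqbwk
Hunk 4: at line 5 remove [otbv] add [qmfnh,tiffw,shud] -> 9 lines: gevh xgm tywag yqbn kaz qmfnh tiffw shud eqbwk
Hunk 5: at line 3 remove [kaz] add [wps,rszbk] -> 10 lines: gevh xgm tywag yqbn wps rszbk qmfnh tiffw shud eqbwk
Final line count: 10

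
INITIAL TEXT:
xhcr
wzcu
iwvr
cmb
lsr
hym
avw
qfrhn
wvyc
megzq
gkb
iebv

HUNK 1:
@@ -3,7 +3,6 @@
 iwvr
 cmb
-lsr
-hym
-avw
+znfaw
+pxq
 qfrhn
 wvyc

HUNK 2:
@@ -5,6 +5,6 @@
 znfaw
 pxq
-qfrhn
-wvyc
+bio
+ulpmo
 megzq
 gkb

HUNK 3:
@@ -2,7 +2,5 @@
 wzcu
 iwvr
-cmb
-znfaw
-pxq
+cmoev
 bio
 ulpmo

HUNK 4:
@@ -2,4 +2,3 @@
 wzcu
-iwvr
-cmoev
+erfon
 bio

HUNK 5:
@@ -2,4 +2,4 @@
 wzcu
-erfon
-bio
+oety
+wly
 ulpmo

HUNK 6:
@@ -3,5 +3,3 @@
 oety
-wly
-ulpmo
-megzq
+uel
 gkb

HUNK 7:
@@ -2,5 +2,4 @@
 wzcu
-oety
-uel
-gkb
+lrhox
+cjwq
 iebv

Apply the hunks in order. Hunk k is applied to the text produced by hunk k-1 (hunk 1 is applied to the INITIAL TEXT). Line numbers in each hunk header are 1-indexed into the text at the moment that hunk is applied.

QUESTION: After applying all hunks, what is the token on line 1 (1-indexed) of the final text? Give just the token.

Hunk 1: at line 3 remove [lsr,hym,avw] add [znfaw,pxq] -> 11 lines: xhcr wzcu iwvr cmb znfaw pxq qfrhn wvyc megzq gkb iebv
Hunk 2: at line 5 remove [qfrhn,wvyc] add [bio,ulpmo] -> 11 lines: xhcr wzcu iwvr cmb znfaw pxq bio ulpmo megzq gkb iebv
Hunk 3: at line 2 remove [cmb,znfaw,pxq] add [cmoev] -> 9 lines: xhcr wzcu iwvr cmoev bio ulpmo megzq gkb iebv
Hunk 4: at line 2 remove [iwvr,cmoev] add [erfon] -> 8 lines: xhcr wzcu erfon bio ulpmo megzq gkb iebv
Hunk 5: at line 2 remove [erfon,bio] add [oety,wly] -> 8 lines: xhcr wzcu oety wly ulpmo megzq gkb iebv
Hunk 6: at line 3 remove [wly,ulpmo,megzq] add [uel] -> 6 lines: xhcr wzcu oety uel gkb iebv
Hunk 7: at line 2 remove [oety,uel,gkb] add [lrhox,cjwq] -> 5 lines: xhcr wzcu lrhox cjwq iebv
Final line 1: xhcr

Answer: xhcr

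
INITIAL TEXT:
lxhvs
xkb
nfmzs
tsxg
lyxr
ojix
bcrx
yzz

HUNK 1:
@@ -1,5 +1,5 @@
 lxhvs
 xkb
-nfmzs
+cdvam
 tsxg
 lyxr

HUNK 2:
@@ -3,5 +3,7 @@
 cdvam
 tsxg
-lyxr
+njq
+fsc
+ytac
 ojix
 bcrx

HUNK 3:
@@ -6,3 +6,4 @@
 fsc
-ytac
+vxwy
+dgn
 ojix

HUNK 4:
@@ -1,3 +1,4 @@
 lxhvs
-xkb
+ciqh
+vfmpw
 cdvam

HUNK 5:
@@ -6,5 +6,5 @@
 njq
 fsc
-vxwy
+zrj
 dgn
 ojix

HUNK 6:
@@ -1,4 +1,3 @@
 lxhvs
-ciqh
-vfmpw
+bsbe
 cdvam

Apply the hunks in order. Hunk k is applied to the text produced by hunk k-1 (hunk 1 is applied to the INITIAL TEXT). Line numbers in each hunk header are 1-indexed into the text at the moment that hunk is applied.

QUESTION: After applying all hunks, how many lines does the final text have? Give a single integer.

Answer: 11

Derivation:
Hunk 1: at line 1 remove [nfmzs] add [cdvam] -> 8 lines: lxhvs xkb cdvam tsxg lyxr ojix bcrx yzz
Hunk 2: at line 3 remove [lyxr] add [njq,fsc,ytac] -> 10 lines: lxhvs xkb cdvam tsxg njq fsc ytac ojix bcrx yzz
Hunk 3: at line 6 remove [ytac] add [vxwy,dgn] -> 11 lines: lxhvs xkb cdvam tsxg njq fsc vxwy dgn ojix bcrx yzz
Hunk 4: at line 1 remove [xkb] add [ciqh,vfmpw] -> 12 lines: lxhvs ciqh vfmpw cdvam tsxg njq fsc vxwy dgn ojix bcrx yzz
Hunk 5: at line 6 remove [vxwy] add [zrj] -> 12 lines: lxhvs ciqh vfmpw cdvam tsxg njq fsc zrj dgn ojix bcrx yzz
Hunk 6: at line 1 remove [ciqh,vfmpw] add [bsbe] -> 11 lines: lxhvs bsbe cdvam tsxg njq fsc zrj dgn ojix bcrx yzz
Final line count: 11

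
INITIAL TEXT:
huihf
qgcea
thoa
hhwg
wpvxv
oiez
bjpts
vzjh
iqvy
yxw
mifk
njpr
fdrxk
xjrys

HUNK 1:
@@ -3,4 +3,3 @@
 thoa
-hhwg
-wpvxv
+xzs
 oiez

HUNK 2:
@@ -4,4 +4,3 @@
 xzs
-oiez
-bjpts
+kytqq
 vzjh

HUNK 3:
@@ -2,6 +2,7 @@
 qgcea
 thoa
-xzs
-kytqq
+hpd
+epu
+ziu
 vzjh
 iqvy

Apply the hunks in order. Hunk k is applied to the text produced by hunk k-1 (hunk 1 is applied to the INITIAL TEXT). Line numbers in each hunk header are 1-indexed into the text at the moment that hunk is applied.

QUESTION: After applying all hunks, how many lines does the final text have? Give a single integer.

Hunk 1: at line 3 remove [hhwg,wpvxv] add [xzs] -> 13 lines: huihf qgcea thoa xzs oiez bjpts vzjh iqvy yxw mifk njpr fdrxk xjrys
Hunk 2: at line 4 remove [oiez,bjpts] add [kytqq] -> 12 lines: huihf qgcea thoa xzs kytqq vzjh iqvy yxw mifk njpr fdrxk xjrys
Hunk 3: at line 2 remove [xzs,kytqq] add [hpd,epu,ziu] -> 13 lines: huihf qgcea thoa hpd epu ziu vzjh iqvy yxw mifk njpr fdrxk xjrys
Final line count: 13

Answer: 13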